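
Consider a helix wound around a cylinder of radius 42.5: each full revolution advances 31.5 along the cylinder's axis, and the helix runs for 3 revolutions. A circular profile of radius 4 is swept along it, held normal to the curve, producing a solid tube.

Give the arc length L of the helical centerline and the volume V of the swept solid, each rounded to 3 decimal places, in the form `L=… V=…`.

L=806.661 V=40547.183

2πR = 2π·42.5 = 267.035376
per-turn = √(267.035376² + 31.5²) = √(71307.8918 + 992.25) = √72300.1418 = 268.886857
L = 3 × 268.886857 = 806.660571
V = π·4² × L = 50.265482 × 806.660571 = 40547.182761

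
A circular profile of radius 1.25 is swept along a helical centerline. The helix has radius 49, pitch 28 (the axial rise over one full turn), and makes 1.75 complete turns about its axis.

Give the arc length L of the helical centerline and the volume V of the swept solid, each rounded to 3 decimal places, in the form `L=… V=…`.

2πR = 2π·49 = 307.876080
per-turn = √(307.876080² + 28²) = √(94787.6807 + 784) = √95571.6807 = 309.146698
L = 1.75 × 309.146698 = 541.006721
V = π·1.25² × L = 4.908739 × 541.006721 = 2655.660531

L=541.007 V=2655.661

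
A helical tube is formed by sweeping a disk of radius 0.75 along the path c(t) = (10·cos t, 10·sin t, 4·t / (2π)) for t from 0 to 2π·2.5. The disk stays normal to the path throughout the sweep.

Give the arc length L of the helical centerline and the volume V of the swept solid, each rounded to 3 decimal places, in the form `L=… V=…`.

2πR = 2π·10 = 62.831853
per-turn = √(62.831853² + 4²) = √(3947.8418 + 16) = √3963.8418 = 62.959048
L = 2.5 × 62.959048 = 157.397621
V = π·0.75² × L = 1.767146 × 157.397621 = 278.144555

L=157.398 V=278.145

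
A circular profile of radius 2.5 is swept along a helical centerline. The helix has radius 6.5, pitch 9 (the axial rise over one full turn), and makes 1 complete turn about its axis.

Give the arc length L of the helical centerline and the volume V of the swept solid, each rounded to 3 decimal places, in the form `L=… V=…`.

L=41.821 V=821.146

2πR = 2π·6.5 = 40.840704
per-turn = √(40.840704² + 9²) = √(1667.9631 + 81) = √1748.9631 = 41.820607
L = 1 × 41.820607 = 41.820607
V = π·2.5² × L = 19.634954 × 41.820607 = 821.145692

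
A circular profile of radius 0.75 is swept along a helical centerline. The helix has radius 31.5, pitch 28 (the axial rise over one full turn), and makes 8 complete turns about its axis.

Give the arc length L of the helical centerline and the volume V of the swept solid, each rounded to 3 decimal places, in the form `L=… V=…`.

2πR = 2π·31.5 = 197.920337
per-turn = √(197.920337² + 28²) = √(39172.4599 + 784) = √39956.4599 = 199.891120
L = 8 × 199.891120 = 1599.128960
V = π·0.75² × L = 1.767146 × 1599.128960 = 2825.894134

L=1599.129 V=2825.894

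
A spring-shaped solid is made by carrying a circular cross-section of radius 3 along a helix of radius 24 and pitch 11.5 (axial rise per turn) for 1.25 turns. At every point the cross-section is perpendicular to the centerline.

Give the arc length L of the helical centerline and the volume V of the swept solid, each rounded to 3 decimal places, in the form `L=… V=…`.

2πR = 2π·24 = 150.796447
per-turn = √(150.796447² + 11.5²) = √(22739.5685 + 132.25) = √22871.8185 = 151.234317
L = 1.25 × 151.234317 = 189.042896
V = π·3² × L = 28.274334 × 189.042896 = 5345.061955

L=189.043 V=5345.062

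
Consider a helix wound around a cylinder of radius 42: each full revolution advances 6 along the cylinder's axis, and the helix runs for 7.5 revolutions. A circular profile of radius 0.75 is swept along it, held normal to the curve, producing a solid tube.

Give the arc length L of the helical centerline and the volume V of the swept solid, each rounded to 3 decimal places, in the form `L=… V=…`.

L=1979.715 V=3498.445

2πR = 2π·42 = 263.893783
per-turn = √(263.893783² + 6²) = √(69639.9287 + 36) = √69675.9287 = 263.961983
L = 7.5 × 263.961983 = 1979.714875
V = π·0.75² × L = 1.767146 × 1979.714875 = 3498.444961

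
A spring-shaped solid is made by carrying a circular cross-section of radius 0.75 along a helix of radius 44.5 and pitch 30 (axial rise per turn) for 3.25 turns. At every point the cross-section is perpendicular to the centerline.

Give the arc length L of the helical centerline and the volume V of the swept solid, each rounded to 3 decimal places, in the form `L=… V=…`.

L=913.921 V=1615.032

2πR = 2π·44.5 = 279.601746
per-turn = √(279.601746² + 30²) = √(78177.1365 + 900) = √79077.1365 = 281.206573
L = 3.25 × 281.206573 = 913.921361
V = π·0.75² × L = 1.767146 × 913.921361 = 1615.032356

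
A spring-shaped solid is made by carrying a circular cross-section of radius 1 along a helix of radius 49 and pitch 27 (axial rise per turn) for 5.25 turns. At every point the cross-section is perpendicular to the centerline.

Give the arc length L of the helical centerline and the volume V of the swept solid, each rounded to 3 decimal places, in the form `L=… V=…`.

2πR = 2π·49 = 307.876080
per-turn = √(307.876080² + 27²) = √(94787.6807 + 729) = √95516.6807 = 309.057730
L = 5.25 × 309.057730 = 1622.553084
V = π·1² × L = 3.141593 × 1622.553084 = 5097.400849

L=1622.553 V=5097.401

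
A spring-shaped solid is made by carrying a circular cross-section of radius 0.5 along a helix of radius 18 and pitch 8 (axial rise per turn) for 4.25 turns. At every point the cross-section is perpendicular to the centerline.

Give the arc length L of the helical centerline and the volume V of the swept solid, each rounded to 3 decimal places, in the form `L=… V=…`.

2πR = 2π·18 = 113.097336
per-turn = √(113.097336² + 8²) = √(12791.0073 + 64) = √12855.0073 = 113.379925
L = 4.25 × 113.379925 = 481.864680
V = π·0.5² × L = 0.785398 × 481.864680 = 378.455634

L=481.865 V=378.456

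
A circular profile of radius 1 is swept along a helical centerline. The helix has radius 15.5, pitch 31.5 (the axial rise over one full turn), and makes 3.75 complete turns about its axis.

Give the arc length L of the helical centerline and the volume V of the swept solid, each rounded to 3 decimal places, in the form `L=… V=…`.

L=383.838 V=1205.864

2πR = 2π·15.5 = 97.389372
per-turn = √(97.389372² + 31.5²) = √(9484.6898 + 992.25) = √10476.9398 = 102.356924
L = 3.75 × 102.356924 = 383.838464
V = π·1² × L = 3.141593 × 383.838464 = 1205.864098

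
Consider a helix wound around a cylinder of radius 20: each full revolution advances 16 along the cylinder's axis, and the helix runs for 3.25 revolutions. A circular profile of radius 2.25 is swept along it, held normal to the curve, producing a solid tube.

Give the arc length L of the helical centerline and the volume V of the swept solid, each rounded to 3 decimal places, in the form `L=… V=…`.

L=411.704 V=6547.872

2πR = 2π·20 = 125.663706
per-turn = √(125.663706² + 16²) = √(15791.3670 + 256) = √16047.3670 = 126.678203
L = 3.25 × 126.678203 = 411.704159
V = π·2.25² × L = 15.904313 × 411.704159 = 6547.871726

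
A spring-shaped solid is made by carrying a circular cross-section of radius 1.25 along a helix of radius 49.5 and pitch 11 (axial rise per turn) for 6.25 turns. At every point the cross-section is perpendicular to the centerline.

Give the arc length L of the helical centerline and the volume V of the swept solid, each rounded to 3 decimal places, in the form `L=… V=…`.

L=1945.076 V=9547.869

2πR = 2π·49.5 = 311.017673
per-turn = √(311.017673² + 11²) = √(96731.9927 + 121) = √96852.9927 = 311.212135
L = 6.25 × 311.212135 = 1945.075841
V = π·1.25² × L = 4.908739 × 1945.075841 = 9547.868709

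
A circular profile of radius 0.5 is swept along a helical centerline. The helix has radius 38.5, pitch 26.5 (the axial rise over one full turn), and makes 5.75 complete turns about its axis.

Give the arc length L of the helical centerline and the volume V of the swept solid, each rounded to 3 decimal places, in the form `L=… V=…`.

L=1399.261 V=1098.977

2πR = 2π·38.5 = 241.902634
per-turn = √(241.902634² + 26.5²) = √(58516.8845 + 702.25) = √59219.1345 = 243.349819
L = 5.75 × 243.349819 = 1399.261460
V = π·0.5² × L = 0.785398 × 1399.261460 = 1098.977381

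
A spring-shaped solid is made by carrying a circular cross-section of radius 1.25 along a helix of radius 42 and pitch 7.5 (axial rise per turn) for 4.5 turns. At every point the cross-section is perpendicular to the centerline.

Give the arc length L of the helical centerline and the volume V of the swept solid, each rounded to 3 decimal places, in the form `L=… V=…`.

L=1188.002 V=5831.589

2πR = 2π·42 = 263.893783
per-turn = √(263.893783² + 7.5²) = √(69639.9287 + 56.25) = √69696.1787 = 264.000338
L = 4.5 × 264.000338 = 1188.001523
V = π·1.25² × L = 4.908739 × 1188.001523 = 5831.588837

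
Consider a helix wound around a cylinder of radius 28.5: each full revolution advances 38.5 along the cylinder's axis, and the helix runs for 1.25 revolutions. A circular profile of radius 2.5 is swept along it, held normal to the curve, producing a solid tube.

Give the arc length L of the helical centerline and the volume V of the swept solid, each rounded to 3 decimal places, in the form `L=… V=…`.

2πR = 2π·28.5 = 179.070781
per-turn = √(179.070781² + 38.5²) = √(32066.3447 + 1482.25) = √33548.5947 = 183.162755
L = 1.25 × 183.162755 = 228.953443
V = π·2.5² × L = 19.634954 × 228.953443 = 4495.490348

L=228.953 V=4495.490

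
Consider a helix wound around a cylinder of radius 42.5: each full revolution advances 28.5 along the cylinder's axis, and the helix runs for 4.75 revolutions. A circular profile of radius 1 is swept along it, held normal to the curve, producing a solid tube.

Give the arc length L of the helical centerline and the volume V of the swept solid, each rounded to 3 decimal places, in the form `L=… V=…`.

L=1275.622 V=4007.484

2πR = 2π·42.5 = 267.035376
per-turn = √(267.035376² + 28.5²) = √(71307.8918 + 812.25) = √72120.1418 = 268.551935
L = 4.75 × 268.551935 = 1275.621691
V = π·1² × L = 3.141593 × 1275.621691 = 4007.483734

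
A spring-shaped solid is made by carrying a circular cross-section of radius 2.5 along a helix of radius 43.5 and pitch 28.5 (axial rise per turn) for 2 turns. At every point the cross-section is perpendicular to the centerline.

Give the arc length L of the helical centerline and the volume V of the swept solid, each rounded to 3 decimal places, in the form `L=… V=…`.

2πR = 2π·43.5 = 273.318561
per-turn = √(273.318561² + 28.5²) = √(74703.0357 + 812.25) = √75515.2857 = 274.800447
L = 2 × 274.800447 = 549.600894
V = π·2.5² × L = 19.634954 × 549.600894 = 10791.388322

L=549.601 V=10791.388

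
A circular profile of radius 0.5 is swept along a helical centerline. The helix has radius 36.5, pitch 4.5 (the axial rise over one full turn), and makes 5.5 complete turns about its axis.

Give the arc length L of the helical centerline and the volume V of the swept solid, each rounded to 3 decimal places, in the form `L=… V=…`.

L=1261.592 V=990.852

2πR = 2π·36.5 = 229.336264
per-turn = √(229.336264² + 4.5²) = √(52595.1219 + 20.25) = √52615.3719 = 229.380409
L = 5.5 × 229.380409 = 1261.592247
V = π·0.5² × L = 0.785398 × 1261.592247 = 990.852234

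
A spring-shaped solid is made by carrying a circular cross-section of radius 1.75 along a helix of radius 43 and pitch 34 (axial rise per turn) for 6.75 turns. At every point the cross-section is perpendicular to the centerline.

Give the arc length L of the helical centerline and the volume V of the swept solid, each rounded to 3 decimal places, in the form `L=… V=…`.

L=1838.078 V=17684.386

2πR = 2π·43 = 270.176968
per-turn = √(270.176968² + 34²) = √(72995.5942 + 1156) = √74151.5942 = 272.307903
L = 6.75 × 272.307903 = 1838.078347
V = π·1.75² × L = 9.621128 × 1838.078347 = 17684.386131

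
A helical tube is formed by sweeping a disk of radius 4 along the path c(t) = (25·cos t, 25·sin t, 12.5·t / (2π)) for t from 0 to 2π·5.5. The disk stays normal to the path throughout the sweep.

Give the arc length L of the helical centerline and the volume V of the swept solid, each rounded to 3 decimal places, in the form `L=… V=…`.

L=866.669 V=43563.542

2πR = 2π·25 = 157.079633
per-turn = √(157.079633² + 12.5²) = √(24674.0110 + 156.25) = √24830.2610 = 157.576207
L = 5.5 × 157.576207 = 866.669138
V = π·4² × L = 50.265482 × 866.669138 = 43563.542369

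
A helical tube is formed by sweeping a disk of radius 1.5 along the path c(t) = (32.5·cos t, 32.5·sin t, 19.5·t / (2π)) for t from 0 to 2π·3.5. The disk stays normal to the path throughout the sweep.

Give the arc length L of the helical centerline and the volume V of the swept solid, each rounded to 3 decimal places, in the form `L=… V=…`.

2πR = 2π·32.5 = 204.203522
per-turn = √(204.203522² + 19.5²) = √(41699.0786 + 380.25) = √42079.3286 = 205.132466
L = 3.5 × 205.132466 = 717.963631
V = π·1.5² × L = 7.068583 × 717.963631 = 5074.985854

L=717.964 V=5074.986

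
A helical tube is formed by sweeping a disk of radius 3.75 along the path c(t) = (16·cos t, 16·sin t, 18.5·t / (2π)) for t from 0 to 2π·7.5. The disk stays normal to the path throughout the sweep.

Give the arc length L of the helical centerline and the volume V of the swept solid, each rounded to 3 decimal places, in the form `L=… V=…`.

2πR = 2π·16 = 100.530965
per-turn = √(100.530965² + 18.5²) = √(10106.4749 + 342.25) = √10448.7249 = 102.219005
L = 7.5 × 102.219005 = 766.642535
V = π·3.75² × L = 44.178647 × 766.642535 = 33869.229679

L=766.643 V=33869.230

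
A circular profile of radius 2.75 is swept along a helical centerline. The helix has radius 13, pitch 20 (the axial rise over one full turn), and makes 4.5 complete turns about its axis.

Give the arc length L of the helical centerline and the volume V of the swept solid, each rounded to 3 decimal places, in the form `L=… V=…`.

L=378.424 V=8990.718

2πR = 2π·13 = 81.681409
per-turn = √(81.681409² + 20²) = √(6671.8526 + 400) = √7071.8526 = 84.094308
L = 4.5 × 84.094308 = 378.424384
V = π·2.75² × L = 23.758294 × 378.424384 = 8990.717947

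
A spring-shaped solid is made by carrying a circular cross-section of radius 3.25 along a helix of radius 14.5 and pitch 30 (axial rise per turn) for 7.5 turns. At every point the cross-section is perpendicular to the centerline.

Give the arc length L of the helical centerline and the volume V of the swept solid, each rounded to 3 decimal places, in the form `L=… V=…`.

L=719.388 V=23871.501

2πR = 2π·14.5 = 91.106187
per-turn = √(91.106187² + 30²) = √(8300.3373 + 900) = √9200.3373 = 95.918389
L = 7.5 × 95.918389 = 719.387916
V = π·3.25² × L = 33.183072 × 719.387916 = 23871.501292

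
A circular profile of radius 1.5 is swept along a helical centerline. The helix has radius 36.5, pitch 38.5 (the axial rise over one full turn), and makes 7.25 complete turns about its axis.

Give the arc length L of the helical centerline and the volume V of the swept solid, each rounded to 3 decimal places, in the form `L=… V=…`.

2πR = 2π·36.5 = 229.336264
per-turn = √(229.336264² + 38.5²) = √(52595.1219 + 1482.25) = √54077.3719 = 232.545419
L = 7.25 × 232.545419 = 1685.954287
V = π·1.5² × L = 7.068583 × 1685.954287 = 11917.308606

L=1685.954 V=11917.309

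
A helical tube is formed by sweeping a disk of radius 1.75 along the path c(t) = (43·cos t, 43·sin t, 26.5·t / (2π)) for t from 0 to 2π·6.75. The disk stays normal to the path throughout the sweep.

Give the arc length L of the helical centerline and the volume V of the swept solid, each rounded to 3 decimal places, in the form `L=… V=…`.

2πR = 2π·43 = 270.176968
per-turn = √(270.176968² + 26.5²) = √(72995.5942 + 702.25) = √73697.8442 = 271.473469
L = 6.75 × 271.473469 = 1832.445913
V = π·1.75² × L = 9.621128 × 1832.445913 = 17630.195769

L=1832.446 V=17630.196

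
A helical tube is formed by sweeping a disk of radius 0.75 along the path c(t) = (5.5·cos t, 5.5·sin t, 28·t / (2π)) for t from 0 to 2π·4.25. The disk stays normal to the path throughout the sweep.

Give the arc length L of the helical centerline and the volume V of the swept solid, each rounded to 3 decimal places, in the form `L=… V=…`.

L=189.028 V=334.040

2πR = 2π·5.5 = 34.557519
per-turn = √(34.557519² + 28²) = √(1194.2221 + 784) = √1978.2221 = 44.477209
L = 4.25 × 44.477209 = 189.028139
V = π·0.75² × L = 1.767146 × 189.028139 = 334.040294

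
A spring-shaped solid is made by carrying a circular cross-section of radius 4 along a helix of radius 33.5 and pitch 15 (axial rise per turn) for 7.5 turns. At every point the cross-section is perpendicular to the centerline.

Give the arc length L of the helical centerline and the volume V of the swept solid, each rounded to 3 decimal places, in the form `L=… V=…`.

L=1582.654 V=79552.857

2πR = 2π·33.5 = 210.486708
per-turn = √(210.486708² + 15²) = √(44304.6542 + 225) = √44529.6542 = 211.020506
L = 7.5 × 211.020506 = 1582.653799
V = π·4² × L = 50.265482 × 1582.653799 = 79552.856751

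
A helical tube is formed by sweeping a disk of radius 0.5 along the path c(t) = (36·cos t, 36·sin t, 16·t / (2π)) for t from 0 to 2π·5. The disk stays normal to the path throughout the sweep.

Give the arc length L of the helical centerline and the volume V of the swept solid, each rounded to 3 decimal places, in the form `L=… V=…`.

L=1133.799 V=890.484

2πR = 2π·36 = 226.194671
per-turn = √(226.194671² + 16²) = √(51164.0292 + 256) = √51420.0292 = 226.759849
L = 5 × 226.759849 = 1133.799246
V = π·0.5² × L = 0.785398 × 1133.799246 = 890.483846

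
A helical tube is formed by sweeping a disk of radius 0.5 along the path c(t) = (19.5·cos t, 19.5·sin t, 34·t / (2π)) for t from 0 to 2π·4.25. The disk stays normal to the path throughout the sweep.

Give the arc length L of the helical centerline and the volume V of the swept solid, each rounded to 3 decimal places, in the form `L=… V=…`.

2πR = 2π·19.5 = 122.522113
per-turn = √(122.522113² + 34²) = √(15011.6683 + 1156) = √16167.6683 = 127.152146
L = 4.25 × 127.152146 = 540.396622
V = π·0.5² × L = 0.785398 × 540.396622 = 424.426514

L=540.397 V=424.427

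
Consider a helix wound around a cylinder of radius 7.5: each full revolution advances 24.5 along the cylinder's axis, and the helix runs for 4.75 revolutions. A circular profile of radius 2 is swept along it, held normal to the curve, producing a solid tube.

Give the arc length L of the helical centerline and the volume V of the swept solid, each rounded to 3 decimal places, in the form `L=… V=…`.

2πR = 2π·7.5 = 47.123890
per-turn = √(47.123890² + 24.5²) = √(2220.6610 + 600.25) = √2820.9110 = 53.112249
L = 4.75 × 53.112249 = 252.283183
V = π·2² × L = 12.566371 × 252.283183 = 3170.283972

L=252.283 V=3170.284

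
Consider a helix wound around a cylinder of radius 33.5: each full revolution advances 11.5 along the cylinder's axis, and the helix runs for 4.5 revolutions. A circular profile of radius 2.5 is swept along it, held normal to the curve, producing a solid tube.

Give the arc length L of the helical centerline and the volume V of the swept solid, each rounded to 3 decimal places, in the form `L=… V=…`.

L=948.603 V=18625.773

2πR = 2π·33.5 = 210.486708
per-turn = √(210.486708² + 11.5²) = √(44304.6542 + 132.25) = √44436.9042 = 210.800627
L = 4.5 × 210.800627 = 948.602820
V = π·2.5² × L = 19.634954 × 948.602820 = 18625.772806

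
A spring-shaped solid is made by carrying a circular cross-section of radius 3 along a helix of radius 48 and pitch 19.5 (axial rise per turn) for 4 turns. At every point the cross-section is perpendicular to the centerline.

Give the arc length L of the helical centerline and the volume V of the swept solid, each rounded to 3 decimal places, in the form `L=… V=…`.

L=1208.891 V=34180.575

2πR = 2π·48 = 301.592895
per-turn = √(301.592895² + 19.5²) = √(90958.2742 + 380.25) = √91338.5242 = 302.222640
L = 4 × 302.222640 = 1208.890560
V = π·3² × L = 28.274334 × 1208.890560 = 34180.575327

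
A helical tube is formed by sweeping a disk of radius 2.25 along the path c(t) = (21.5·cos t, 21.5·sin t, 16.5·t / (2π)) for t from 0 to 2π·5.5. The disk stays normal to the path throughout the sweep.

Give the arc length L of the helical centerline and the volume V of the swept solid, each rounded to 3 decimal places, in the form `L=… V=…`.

2πR = 2π·21.5 = 135.088484
per-turn = √(135.088484² + 16.5²) = √(18248.8985 + 272.25) = √18521.1485 = 136.092426
L = 5.5 × 136.092426 = 748.508345
V = π·2.25² × L = 15.904313 × 748.508345 = 11904.510867

L=748.508 V=11904.511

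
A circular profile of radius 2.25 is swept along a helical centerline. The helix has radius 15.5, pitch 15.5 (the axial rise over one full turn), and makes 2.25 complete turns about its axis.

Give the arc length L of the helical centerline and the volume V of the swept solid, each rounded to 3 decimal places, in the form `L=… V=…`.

L=221.884 V=3528.912

2πR = 2π·15.5 = 97.389372
per-turn = √(97.389372² + 15.5²) = √(9484.6898 + 240.25) = √9724.9398 = 98.615110
L = 2.25 × 98.615110 = 221.883996
V = π·2.25² × L = 15.904313 × 221.883996 = 3528.912487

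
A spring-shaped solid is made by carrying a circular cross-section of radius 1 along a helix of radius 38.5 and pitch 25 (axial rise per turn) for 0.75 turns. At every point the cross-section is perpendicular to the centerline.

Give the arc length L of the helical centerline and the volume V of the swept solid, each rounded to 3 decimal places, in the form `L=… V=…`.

2πR = 2π·38.5 = 241.902634
per-turn = √(241.902634² + 25²) = √(58516.8845 + 625) = √59141.8845 = 243.191045
L = 0.75 × 243.191045 = 182.393284
V = π·1² × L = 3.141593 × 182.393284 = 573.005401

L=182.393 V=573.005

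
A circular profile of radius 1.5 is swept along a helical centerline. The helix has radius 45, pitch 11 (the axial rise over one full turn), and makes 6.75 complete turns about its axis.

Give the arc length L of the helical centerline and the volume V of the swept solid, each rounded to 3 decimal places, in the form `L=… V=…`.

2πR = 2π·45 = 282.743339
per-turn = √(282.743339² + 11²) = √(79943.7956 + 121) = √80064.7956 = 282.957233
L = 6.75 × 282.957233 = 1909.961322
V = π·1.5² × L = 7.068583 × 1909.961322 = 13500.721031

L=1909.961 V=13500.721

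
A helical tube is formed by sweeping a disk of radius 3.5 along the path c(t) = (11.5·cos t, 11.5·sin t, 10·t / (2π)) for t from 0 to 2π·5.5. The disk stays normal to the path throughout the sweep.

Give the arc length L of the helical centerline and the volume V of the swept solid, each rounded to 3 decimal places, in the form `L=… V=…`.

2πR = 2π·11.5 = 72.256631
per-turn = √(72.256631² + 10²) = √(5221.0207 + 100) = √5321.0207 = 72.945327
L = 5.5 × 72.945327 = 401.199298
V = π·3.5² × L = 38.484510 × 401.199298 = 15439.958413

L=401.199 V=15439.958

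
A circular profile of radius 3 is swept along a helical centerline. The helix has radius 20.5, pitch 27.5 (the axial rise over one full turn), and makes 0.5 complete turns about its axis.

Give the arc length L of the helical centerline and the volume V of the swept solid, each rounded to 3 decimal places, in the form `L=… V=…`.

L=65.854 V=1861.981

2πR = 2π·20.5 = 128.805299
per-turn = √(128.805299² + 27.5²) = √(16590.8050 + 756.25) = √17347.0550 = 131.708219
L = 0.5 × 131.708219 = 65.854110
V = π·3² × L = 28.274334 × 65.854110 = 1861.981082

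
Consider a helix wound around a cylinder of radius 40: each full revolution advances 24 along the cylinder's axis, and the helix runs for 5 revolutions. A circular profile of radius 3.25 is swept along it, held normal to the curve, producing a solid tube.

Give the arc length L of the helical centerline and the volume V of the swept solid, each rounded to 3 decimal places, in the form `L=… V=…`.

L=1262.354 V=41888.772

2πR = 2π·40 = 251.327412
per-turn = √(251.327412² + 24²) = √(63165.4682 + 576) = √63741.4682 = 252.470727
L = 5 × 252.470727 = 1262.353637
V = π·3.25² × L = 33.183072 × 1262.353637 = 41888.772127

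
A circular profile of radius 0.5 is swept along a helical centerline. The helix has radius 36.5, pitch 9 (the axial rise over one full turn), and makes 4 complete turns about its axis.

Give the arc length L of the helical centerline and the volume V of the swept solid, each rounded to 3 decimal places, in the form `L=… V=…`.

2πR = 2π·36.5 = 229.336264
per-turn = √(229.336264² + 9²) = √(52595.1219 + 81) = √52676.1219 = 229.512792
L = 4 × 229.512792 = 918.051169
V = π·0.5² × L = 0.785398 × 918.051169 = 721.035702

L=918.051 V=721.036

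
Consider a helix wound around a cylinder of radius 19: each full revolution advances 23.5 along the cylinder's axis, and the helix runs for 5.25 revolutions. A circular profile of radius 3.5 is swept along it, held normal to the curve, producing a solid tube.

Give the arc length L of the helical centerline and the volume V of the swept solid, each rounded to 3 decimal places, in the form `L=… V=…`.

L=638.775 V=24582.961

2πR = 2π·19 = 119.380521
per-turn = √(119.380521² + 23.5²) = √(14251.7088 + 552.25) = √14803.9588 = 121.671520
L = 5.25 × 121.671520 = 638.775479
V = π·3.5² × L = 38.484510 × 638.775479 = 24582.961332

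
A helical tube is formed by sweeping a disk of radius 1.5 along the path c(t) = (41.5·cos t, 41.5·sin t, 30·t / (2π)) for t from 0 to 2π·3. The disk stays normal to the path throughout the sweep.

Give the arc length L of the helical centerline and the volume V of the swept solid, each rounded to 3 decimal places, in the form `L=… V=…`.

2πR = 2π·41.5 = 260.752190
per-turn = √(260.752190² + 30²) = √(67991.7047 + 900) = √68891.7047 = 262.472293
L = 3 × 262.472293 = 787.416880
V = π·1.5² × L = 7.068583 × 787.416880 = 5565.921940

L=787.417 V=5565.922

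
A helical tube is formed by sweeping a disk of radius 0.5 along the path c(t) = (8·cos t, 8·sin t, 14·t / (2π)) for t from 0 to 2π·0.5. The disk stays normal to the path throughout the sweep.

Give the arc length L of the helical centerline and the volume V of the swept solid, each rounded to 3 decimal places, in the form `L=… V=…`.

L=26.089 V=20.491

2πR = 2π·8 = 50.265482
per-turn = √(50.265482² + 14²) = √(2526.6187 + 196) = √2722.6187 = 52.178719
L = 0.5 × 52.178719 = 26.089360
V = π·0.5² × L = 0.785398 × 26.089360 = 20.490535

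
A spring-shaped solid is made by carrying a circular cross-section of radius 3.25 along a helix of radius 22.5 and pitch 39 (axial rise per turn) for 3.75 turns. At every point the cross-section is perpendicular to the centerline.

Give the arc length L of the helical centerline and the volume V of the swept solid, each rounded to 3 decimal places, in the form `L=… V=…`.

2πR = 2π·22.5 = 141.371669
per-turn = √(141.371669² + 39²) = √(19985.9489 + 1521) = √21506.9489 = 146.652477
L = 3.75 × 146.652477 = 549.946787
V = π·3.25² × L = 33.183072 × 549.946787 = 18248.924068

L=549.947 V=18248.924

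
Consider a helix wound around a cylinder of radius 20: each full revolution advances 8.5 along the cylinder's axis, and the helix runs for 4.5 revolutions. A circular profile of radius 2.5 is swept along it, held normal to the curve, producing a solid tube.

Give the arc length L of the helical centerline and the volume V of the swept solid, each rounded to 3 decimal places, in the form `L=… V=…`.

L=566.779 V=11128.676

2πR = 2π·20 = 125.663706
per-turn = √(125.663706² + 8.5²) = √(15791.3670 + 72.25) = √15863.6170 = 125.950852
L = 4.5 × 125.950852 = 566.778833
V = π·2.5² × L = 19.634954 × 566.778833 = 11128.676355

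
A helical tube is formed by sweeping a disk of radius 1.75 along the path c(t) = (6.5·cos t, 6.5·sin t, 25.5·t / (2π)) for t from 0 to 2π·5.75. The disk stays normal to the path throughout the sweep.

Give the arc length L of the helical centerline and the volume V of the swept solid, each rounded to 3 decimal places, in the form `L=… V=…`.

L=276.850 V=2663.609

2πR = 2π·6.5 = 40.840704
per-turn = √(40.840704² + 25.5²) = √(1667.9631 + 650.25) = √2318.2131 = 48.147826
L = 5.75 × 48.147826 = 276.849999
V = π·1.75² × L = 9.621128 × 276.849999 = 2663.609141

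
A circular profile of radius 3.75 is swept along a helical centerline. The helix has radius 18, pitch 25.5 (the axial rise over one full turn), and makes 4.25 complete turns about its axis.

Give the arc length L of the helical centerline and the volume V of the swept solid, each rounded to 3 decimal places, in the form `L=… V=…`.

L=492.730 V=21768.138

2πR = 2π·18 = 113.097336
per-turn = √(113.097336² + 25.5²) = √(12791.0073 + 650.25) = √13441.2573 = 115.936436
L = 4.25 × 115.936436 = 492.729855
V = π·3.75² × L = 44.178647 × 492.729855 = 21768.138180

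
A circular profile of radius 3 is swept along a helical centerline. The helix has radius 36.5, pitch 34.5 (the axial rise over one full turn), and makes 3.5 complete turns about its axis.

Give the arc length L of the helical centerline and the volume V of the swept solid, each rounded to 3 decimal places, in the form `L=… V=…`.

2πR = 2π·36.5 = 229.336264
per-turn = √(229.336264² + 34.5²) = √(52595.1219 + 1190.25) = √53785.3719 = 231.916735
L = 3.5 × 231.916735 = 811.708572
V = π·3² × L = 28.274334 × 811.708572 = 22950.519168

L=811.709 V=22950.519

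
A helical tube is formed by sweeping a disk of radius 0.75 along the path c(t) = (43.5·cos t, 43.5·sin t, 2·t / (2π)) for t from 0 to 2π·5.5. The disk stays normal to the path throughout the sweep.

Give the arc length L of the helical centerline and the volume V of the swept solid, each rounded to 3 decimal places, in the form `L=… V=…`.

L=1503.292 V=2656.537

2πR = 2π·43.5 = 273.318561
per-turn = √(273.318561² + 2²) = √(74703.0357 + 4) = √74707.0357 = 273.325878
L = 5.5 × 273.325878 = 1503.292330
V = π·0.75² × L = 1.767146 × 1503.292330 = 2656.536829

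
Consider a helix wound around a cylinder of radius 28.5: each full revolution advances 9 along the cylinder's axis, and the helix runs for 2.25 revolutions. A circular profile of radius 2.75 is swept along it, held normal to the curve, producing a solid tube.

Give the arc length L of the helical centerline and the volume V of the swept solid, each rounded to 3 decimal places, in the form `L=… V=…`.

L=403.418 V=9584.519

2πR = 2π·28.5 = 179.070781
per-turn = √(179.070781² + 9²) = √(32066.3447 + 81) = √32147.3447 = 179.296806
L = 2.25 × 179.296806 = 403.417814
V = π·2.75² × L = 23.758294 × 403.417814 = 9584.519205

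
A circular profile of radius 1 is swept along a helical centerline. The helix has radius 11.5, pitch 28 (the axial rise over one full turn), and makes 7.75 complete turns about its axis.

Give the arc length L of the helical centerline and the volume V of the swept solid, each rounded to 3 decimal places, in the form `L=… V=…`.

2πR = 2π·11.5 = 72.256631
per-turn = √(72.256631² + 28²) = √(5221.0207 + 784) = √6005.0207 = 77.492069
L = 7.75 × 77.492069 = 600.563533
V = π·1² × L = 3.141593 × 600.563533 = 1886.725984

L=600.564 V=1886.726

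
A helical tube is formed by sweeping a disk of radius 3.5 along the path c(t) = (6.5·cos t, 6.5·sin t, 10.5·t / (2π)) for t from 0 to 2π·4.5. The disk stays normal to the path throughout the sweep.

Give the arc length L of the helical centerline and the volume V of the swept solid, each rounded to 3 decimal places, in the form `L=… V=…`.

L=189.760 V=7302.816

2πR = 2π·6.5 = 40.840704
per-turn = √(40.840704² + 10.5²) = √(1667.9631 + 110.25) = √1778.2131 = 42.168865
L = 4.5 × 42.168865 = 189.759891
V = π·3.5² × L = 38.484510 × 189.759891 = 7302.816417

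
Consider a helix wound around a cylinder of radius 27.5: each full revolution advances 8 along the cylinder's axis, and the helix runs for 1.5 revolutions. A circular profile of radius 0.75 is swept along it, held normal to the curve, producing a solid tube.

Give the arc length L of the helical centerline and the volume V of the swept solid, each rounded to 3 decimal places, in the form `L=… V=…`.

L=259.459 V=458.502

2πR = 2π·27.5 = 172.787596
per-turn = √(172.787596² + 8²) = √(29855.5533 + 64) = √29919.5533 = 172.972695
L = 1.5 × 172.972695 = 259.459043
V = π·0.75² × L = 1.767146 × 259.459043 = 458.501976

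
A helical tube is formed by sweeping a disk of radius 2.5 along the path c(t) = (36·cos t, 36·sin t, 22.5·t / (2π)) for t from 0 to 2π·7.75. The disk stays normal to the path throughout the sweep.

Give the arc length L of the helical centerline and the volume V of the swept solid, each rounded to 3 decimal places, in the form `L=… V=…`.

2πR = 2π·36 = 226.194671
per-turn = √(226.194671² + 22.5²) = √(51164.0292 + 506.25) = √51670.2792 = 227.310975
L = 7.75 × 227.310975 = 1761.660054
V = π·2.5² × L = 19.634954 × 1761.660054 = 34590.114271

L=1761.660 V=34590.114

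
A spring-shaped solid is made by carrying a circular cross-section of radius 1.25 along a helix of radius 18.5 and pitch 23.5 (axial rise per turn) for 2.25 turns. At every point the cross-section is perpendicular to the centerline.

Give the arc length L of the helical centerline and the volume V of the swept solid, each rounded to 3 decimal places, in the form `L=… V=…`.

2πR = 2π·18.5 = 116.238928
per-turn = √(116.238928² + 23.5²) = √(13511.4884 + 552.25) = √14063.7384 = 118.590634
L = 2.25 × 118.590634 = 266.828926
V = π·1.25² × L = 4.908739 × 266.828926 = 1309.793428

L=266.829 V=1309.793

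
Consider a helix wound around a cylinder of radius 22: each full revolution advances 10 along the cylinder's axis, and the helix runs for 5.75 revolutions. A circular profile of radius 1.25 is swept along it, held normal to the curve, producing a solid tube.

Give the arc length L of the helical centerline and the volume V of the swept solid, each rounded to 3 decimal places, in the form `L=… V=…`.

L=796.900 V=3911.774

2πR = 2π·22 = 138.230077
per-turn = √(138.230077² + 10²) = √(19107.5541 + 100) = √19207.5541 = 138.591321
L = 5.75 × 138.591321 = 796.900093
V = π·1.25² × L = 4.908739 × 796.900093 = 3911.774184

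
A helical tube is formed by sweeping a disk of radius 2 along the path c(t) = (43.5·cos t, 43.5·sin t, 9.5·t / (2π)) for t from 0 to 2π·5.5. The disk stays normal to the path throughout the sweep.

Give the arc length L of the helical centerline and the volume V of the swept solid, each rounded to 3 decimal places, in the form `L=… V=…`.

2πR = 2π·43.5 = 273.318561
per-turn = √(273.318561² + 9.5²) = √(74703.0357 + 90.25) = √74793.2857 = 273.483611
L = 5.5 × 273.483611 = 1504.159863
V = π·2² × L = 12.566371 × 1504.159863 = 18901.830299

L=1504.160 V=18901.830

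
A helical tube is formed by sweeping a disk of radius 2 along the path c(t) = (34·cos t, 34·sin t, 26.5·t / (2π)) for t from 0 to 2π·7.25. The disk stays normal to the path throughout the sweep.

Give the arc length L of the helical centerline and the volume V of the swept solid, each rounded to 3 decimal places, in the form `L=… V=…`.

L=1560.676 V=19612.033

2πR = 2π·34 = 213.628300
per-turn = √(213.628300² + 26.5²) = √(45637.0508 + 702.25) = √46339.3008 = 215.265652
L = 7.25 × 215.265652 = 1560.675974
V = π·2² × L = 12.566371 × 1560.675974 = 19612.032698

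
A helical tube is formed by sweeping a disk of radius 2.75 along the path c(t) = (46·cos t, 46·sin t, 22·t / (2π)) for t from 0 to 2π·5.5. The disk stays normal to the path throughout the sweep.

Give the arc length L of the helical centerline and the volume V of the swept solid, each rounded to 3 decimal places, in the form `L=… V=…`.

2πR = 2π·46 = 289.026524
per-turn = √(289.026524² + 22²) = √(83536.3317 + 484) = √84020.3317 = 289.862608
L = 5.5 × 289.862608 = 1594.244345
V = π·2.75² × L = 23.758294 × 1594.244345 = 37876.526569

L=1594.244 V=37876.527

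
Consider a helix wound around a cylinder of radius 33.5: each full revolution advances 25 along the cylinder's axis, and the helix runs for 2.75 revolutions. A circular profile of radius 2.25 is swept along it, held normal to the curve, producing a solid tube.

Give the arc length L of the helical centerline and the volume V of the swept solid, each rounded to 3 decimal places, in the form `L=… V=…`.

L=582.907 V=9270.734

2πR = 2π·33.5 = 210.486708
per-turn = √(210.486708² + 25²) = √(44304.6542 + 625) = √44929.6542 = 211.966163
L = 2.75 × 211.966163 = 582.906948
V = π·2.25² × L = 15.904313 × 582.906948 = 9270.734433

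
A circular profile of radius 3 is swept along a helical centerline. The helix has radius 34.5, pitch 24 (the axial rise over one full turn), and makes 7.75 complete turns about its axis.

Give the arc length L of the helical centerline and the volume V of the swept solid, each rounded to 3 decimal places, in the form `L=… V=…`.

L=1690.232 V=47790.182

2πR = 2π·34.5 = 216.769893
per-turn = √(216.769893² + 24²) = √(46989.1866 + 576) = √47565.1866 = 218.094444
L = 7.75 × 218.094444 = 1690.231942
V = π·3² × L = 28.274334 × 1690.231942 = 47790.182263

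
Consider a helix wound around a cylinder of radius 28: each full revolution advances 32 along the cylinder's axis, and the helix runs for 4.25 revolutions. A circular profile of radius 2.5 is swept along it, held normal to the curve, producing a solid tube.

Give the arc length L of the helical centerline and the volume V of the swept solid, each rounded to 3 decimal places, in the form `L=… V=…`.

2πR = 2π·28 = 175.929189
per-turn = √(175.929189² + 32²) = √(30951.0794 + 1024) = √31975.0794 = 178.815769
L = 4.25 × 178.815769 = 759.967020
V = π·2.5² × L = 19.634954 × 759.967020 = 14921.917546

L=759.967 V=14921.918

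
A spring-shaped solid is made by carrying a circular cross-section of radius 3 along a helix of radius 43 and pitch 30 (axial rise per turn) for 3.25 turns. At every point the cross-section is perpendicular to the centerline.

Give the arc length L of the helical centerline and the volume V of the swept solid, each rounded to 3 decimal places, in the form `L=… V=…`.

L=883.472 V=24979.573

2πR = 2π·43 = 270.176968
per-turn = √(270.176968² + 30²) = √(72995.5942 + 900) = √73895.5942 = 271.837441
L = 3.25 × 271.837441 = 883.471682
V = π·3² × L = 28.274334 × 883.471682 = 24979.573318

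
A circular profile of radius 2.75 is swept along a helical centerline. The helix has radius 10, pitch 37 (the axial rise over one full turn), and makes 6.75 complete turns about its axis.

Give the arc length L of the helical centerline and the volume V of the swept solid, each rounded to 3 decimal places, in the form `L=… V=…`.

2πR = 2π·10 = 62.831853
per-turn = √(62.831853² + 37²) = √(3947.8418 + 1369) = √5316.8418 = 72.916677
L = 6.75 × 72.916677 = 492.187569
V = π·2.75² × L = 23.758294 × 492.187569 = 11693.537176

L=492.188 V=11693.537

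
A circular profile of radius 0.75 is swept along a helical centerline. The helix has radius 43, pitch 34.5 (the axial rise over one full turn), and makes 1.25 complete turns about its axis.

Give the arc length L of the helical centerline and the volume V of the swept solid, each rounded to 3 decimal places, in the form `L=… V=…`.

L=340.463 V=601.649

2πR = 2π·43 = 270.176968
per-turn = √(270.176968² + 34.5²) = √(72995.5942 + 1190.25) = √74185.8442 = 272.370784
L = 1.25 × 272.370784 = 340.463480
V = π·0.75² × L = 1.767146 × 340.463480 = 601.648632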